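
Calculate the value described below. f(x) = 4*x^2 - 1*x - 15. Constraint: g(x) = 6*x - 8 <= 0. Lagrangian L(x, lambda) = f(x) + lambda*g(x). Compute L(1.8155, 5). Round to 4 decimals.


Step 1: Evaluate f(x).
f(1.8155) = 4*1.8155^2 - 1*1.8155 - 15 = -3.6313
Step 2: Evaluate g(x).
g(1.8155) = 6*1.8155 - 8 = 2.893
Step 3: Compute Lagrangian.
L = -3.6313 + 5*2.893 = 10.8337


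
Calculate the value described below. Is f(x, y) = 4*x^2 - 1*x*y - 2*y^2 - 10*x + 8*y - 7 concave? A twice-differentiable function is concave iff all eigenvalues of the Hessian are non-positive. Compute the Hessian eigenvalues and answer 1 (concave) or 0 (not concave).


The Hessian of f(x,y) = 4*x^2 - 1*x*y - 2*y^2 - 10*x + 8*y - 7 is:
H = [[8, -1], [-1, -4]]
Trace = 8 - 4 = 4
Determinant = 8*-4 - (-1)^2 = -33
Discriminant = (4)^2 - 4*-33 = 148.0
Eigenvalues: lambda_1 = -4.0828, lambda_2 = 8.0828
The function is not concave.

0


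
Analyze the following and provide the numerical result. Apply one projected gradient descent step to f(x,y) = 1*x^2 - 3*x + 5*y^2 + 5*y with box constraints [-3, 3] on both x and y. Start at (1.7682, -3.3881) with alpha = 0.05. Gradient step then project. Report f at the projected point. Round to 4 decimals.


Step 1: Compute gradient at (1.7682, -3.3881).
grad_x = 2*1*1.7682 - 3 = 0.5364
grad_y = 2*5*-3.3881 + 5 = -28.881
Step 2: Gradient step.
x_raw = 1.7682 - 0.05*0.5364 = 1.7414
y_raw = -3.3881 - 0.05*-28.881 = -1.9441
Step 3: Project onto [-3, 3].
x_proj = clip(1.7414) = 1.7414
y_proj = clip(-1.9441) = -1.9441
Step 4: Evaluate f.
f(1.7414, -1.9441) = 6.9847


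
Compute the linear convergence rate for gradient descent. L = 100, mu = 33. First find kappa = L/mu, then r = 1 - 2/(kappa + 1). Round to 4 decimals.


Step 1: Compute the condition number.
kappa = L/mu = 100/33 = 3.0303
Step 2: Compute the convergence rate.
r = 1 - 2/(kappa + 1) = 1 - 2*mu/(L + mu) = (L - mu)/(L + mu) = 67/133 = 0.5038


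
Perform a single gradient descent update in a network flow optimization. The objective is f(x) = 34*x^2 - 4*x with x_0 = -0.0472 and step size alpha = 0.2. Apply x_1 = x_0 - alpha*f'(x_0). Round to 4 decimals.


We compute the gradient at x_0 and apply the update.
f'(x) = 68*x - 4
f'(-0.0472) = 68*-0.0472 - 4 = -7.2096
x_1 = -0.0472 - 0.2*-7.2096 = 1.3947


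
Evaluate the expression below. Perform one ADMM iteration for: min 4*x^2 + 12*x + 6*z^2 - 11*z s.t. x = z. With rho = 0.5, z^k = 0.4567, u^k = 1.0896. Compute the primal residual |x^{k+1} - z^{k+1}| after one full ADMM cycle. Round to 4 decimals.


ADMM iteration with rho = 0.5, z^k = 0.4567, u^k = 1.0896
Step 1: x-update.
Minimize 4*x^2 + 12*x + (0.5/2)*(x - 0.4567 + 1.0896)^2
FOC: (2*4 + 0.5)*x = -12 + 0.5*(0.4567 - 1.0896)
x^{k+1} = -1.449
Step 2: z-update.
Minimize 6*z^2 - 11*z + (0.5/2)*(-1.449 - z + 1.0896)^2
FOC: (2*6 + 0.5)*z = 11 + 0.5*(-1.449 + 1.0896)
z^{k+1} = 0.8656
Step 3: u-update.
u^{k+1} = 1.0896 - 1.449 - 0.8656 = -1.225
Step 4: Primal residual = |-1.449 - 0.8656| = 2.3146


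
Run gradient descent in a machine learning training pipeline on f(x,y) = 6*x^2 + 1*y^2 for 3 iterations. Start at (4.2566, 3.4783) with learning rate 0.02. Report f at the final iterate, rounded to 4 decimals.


Gradient descent on f(x,y) = 6*x^2 + 1*y^2.
Starting point: (4.2566, 3.4783), alpha = 0.02
Step 1: grad_x = 2*6*4.2566 = 51.0792, grad_y = 2*1*3.4783 = 6.9566
  x_1 = 4.2566 - 0.02*51.0792 = 3.235
  y_1 = 3.4783 - 0.02*6.9566 = 3.3392
Step 2: grad_x = 2*6*3.235 = 38.8202, grad_y = 2*1*3.3392 = 6.6783
  x_2 = 3.235 - 0.02*38.8202 = 2.4586
  y_2 = 3.3392 - 0.02*6.6783 = 3.2056
Step 3: grad_x = 2*6*2.4586 = 29.5033, grad_y = 2*1*3.2056 = 6.4112
  x_3 = 2.4586 - 0.02*29.5033 = 1.8685
  y_3 = 3.2056 - 0.02*6.4112 = 3.0774
f(1.8685, 3.0774) = 6*1.8685^2 + 1*3.0774^2 = 30.419


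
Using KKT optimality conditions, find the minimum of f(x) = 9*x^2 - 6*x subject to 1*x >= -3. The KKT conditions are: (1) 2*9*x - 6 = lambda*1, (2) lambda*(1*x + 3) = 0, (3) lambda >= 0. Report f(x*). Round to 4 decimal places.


Step 1: Try lambda = 0 (constraint inactive).
Stationarity: 2*9*x - 6 = 0
x* = 6/(2*9) = 1/3 = 0.3333 (rounded; the exact value 1/3 is used below)
Check constraint: 1*0.3333 = 0.3333 >= -3 -- satisfied.
Step 2: Compute optimal value.
f(x*) = 9*(1/3)^2 - 6*(1/3) = -1.0


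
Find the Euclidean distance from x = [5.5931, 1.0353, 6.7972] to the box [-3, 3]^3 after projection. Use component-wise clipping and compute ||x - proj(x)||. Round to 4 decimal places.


Project each component onto [-3, 3].
clip(5.5931) = 3.0, clip(1.0353) = 1.0353, clip(6.7972) = 3.0
Projection = [3.0, 1.0353, 3.0]
Squared diffs: [6.7242, 0.0, 14.4187]
Distance = sqrt(21.1429) = 4.5981


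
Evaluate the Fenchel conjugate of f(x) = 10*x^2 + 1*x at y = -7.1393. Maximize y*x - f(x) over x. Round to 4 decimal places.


f*(y) = sup_x {y*x - a*x^2 - b*x} = sup_x {(y-b)*x - a*x^2}
FOC: (y - b) - 2a*x = 0 => x* = (y - b)/(2a)
x* = (-7.1393 - 1)/(2*10) = -0.407
f*(-7.1393) = (y-b)^2/(4a) = (-7.1393 - 1)^2/(4*10)
= 66.2482/40 = 1.6562


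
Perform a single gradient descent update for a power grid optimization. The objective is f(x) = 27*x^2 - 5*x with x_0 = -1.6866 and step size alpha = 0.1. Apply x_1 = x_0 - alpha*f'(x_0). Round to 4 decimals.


We compute the gradient at x_0 and apply the update.
f'(x) = 54*x - 5
f'(-1.6866) = 54*-1.6866 - 5 = -96.0764
x_1 = -1.6866 - 0.1*-96.0764 = 7.921


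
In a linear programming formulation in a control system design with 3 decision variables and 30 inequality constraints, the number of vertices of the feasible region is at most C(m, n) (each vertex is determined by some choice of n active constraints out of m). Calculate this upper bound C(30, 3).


Each vertex corresponds to some choice of n active constraints out of m, so the number of vertices is at most C(m, n) = m! / (n!(m-n)!).
m = 30, n = 3
Numerator: 30 * 29 * 28
Denominator: 3! = 6
C(30, 3) = 4060


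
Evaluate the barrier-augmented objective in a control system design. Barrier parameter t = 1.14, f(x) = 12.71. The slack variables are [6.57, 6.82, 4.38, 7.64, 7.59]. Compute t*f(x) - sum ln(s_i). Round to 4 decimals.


Step 1: Compute log-barrier.
ln values: [1.8825, 1.9199, 1.477, 2.0334, 2.0268]
phi = -(1.8825 + 1.9199 + 1.477 + 2.0334 + 2.0268) = -9.3397
Step 2: Compute augmented objective.
t*f(x) = 1.14*12.71 = 14.4894
Total = 14.4894 - 9.3397 = 5.1497


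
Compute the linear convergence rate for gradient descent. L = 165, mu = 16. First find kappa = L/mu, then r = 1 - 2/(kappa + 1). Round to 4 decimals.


Step 1: Compute the condition number.
kappa = L/mu = 165/16 = 10.3125
Step 2: Compute the convergence rate.
r = 1 - 2/(kappa + 1) = 1 - 2*mu/(L + mu) = (L - mu)/(L + mu) = 149/181 = 0.8232


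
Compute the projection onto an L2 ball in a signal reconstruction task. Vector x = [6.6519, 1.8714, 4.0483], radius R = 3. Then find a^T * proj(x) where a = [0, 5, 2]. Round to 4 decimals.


Step 1: Compute ||x|| (intermediates to 6 decimals).
||x|| = sqrt(6.6519^2 + 1.8714^2 + 4.0483^2) = 8.008661
Step 2: Project.
Since ||x|| > R, scale = R/||x|| = 3/8.008661 = 0.374594, proj(x) = scale * x
proj(x) = [2.491762, 0.701015, 1.516469]
Step 3: Dot product.
a^T * proj(x) = 0*2.491762 + 5*0.701015 + 2*1.516469 = 6.538


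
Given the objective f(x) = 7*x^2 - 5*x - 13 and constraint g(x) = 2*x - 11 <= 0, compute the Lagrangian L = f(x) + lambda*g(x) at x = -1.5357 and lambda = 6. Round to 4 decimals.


Step 1: Evaluate f(x).
f(-1.5357) = 7*(-1.5357)^2 - 5*(-1.5357) - 13 = 11.1871
Step 2: Evaluate g(x).
g(-1.5357) = 2*-1.5357 - 11 = -14.0714
Step 3: Compute Lagrangian.
L = 11.1871 + 6*-14.0714 = -73.2413


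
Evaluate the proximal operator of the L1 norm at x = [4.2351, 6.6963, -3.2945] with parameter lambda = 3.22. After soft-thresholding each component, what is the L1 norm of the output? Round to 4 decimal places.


Soft-thresholding with lambda = 3.22:
prox(4.2351) = sign(4.2351)*max(|4.2351| - 3.22, 0) = 1.0151
prox(6.6963) = sign(6.6963)*max(|6.6963| - 3.22, 0) = 3.4763
prox(-3.2945) = sign(-3.2945)*max(|-3.2945| - 3.22, 0) = -0.0745
prox(x) = [1.0151, 3.4763, -0.0745]
||prox(x)||_1 = 1.0151 + 3.4763 + 0.0745 = 4.5659


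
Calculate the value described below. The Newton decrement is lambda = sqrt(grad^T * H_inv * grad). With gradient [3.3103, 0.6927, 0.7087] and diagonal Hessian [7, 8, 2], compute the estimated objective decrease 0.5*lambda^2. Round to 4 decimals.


Step 1: H is diagonal, so H^(-1) * g = [0.4729, 0.0866, 0.3544].
Step 2: g^T H^(-1) g = sum_i g_i^2 / H_ii
  = (3.3103)^2/7 + (0.6927)^2/8 + (0.7087)^2/2
  = 1.5654 + 0.06 + 0.2511 = 1.8765
Step 3: Objective decrease = 0.5 * g^T H^(-1) g = 0.9383


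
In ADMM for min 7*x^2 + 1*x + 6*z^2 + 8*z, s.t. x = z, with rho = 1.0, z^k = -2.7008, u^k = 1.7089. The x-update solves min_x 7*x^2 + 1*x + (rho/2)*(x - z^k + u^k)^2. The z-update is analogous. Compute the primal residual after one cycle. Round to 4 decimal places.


ADMM iteration with rho = 1.0, z^k = -2.7008, u^k = 1.7089
Step 1: x-update.
Minimize 7*x^2 + 1*x + (1.0/2)*(x + 2.7008 + 1.7089)^2
FOC: (2*7 + 1.0)*x = -1 + 1.0*(-2.7008 - 1.7089)
x^{k+1} = -0.3606
Step 2: z-update.
Minimize 6*z^2 + 8*z + (1.0/2)*(-0.3606 - z + 1.7089)^2
FOC: (2*6 + 1.0)*z = -8 + 1.0*(-0.3606 + 1.7089)
z^{k+1} = -0.5117
Step 3: u-update.
u^{k+1} = 1.7089 - 0.3606 + 0.5117 = 1.8599
Step 4: Primal residual = |-0.3606 + 0.5117| = 0.151


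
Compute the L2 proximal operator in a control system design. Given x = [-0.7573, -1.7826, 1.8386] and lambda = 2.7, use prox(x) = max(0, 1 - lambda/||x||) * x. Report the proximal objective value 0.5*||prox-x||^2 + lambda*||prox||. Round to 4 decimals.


Step 1: Compute ||x||.
||x|| = 2.6705
Step 2: Compute scaling factor.
scale = max(0, 1 - 2.7/2.6705) = 0.0
Step 3: prox(x) = [-0.0, -0.0, 0.0]
||prox(x)|| = 0.0
Step 4: Proximal objective.
0.5*||prox-x||^2 = 3.5658
lambda*||prox|| = 0.0
Total = 3.5658


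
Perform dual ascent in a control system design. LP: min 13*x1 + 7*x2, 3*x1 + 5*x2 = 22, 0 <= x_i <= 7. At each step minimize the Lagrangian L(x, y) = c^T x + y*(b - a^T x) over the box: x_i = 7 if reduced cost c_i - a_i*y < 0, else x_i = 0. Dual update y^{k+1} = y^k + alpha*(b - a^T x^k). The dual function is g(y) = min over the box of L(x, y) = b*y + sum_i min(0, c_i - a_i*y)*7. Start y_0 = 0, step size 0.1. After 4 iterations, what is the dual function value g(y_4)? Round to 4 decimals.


Dual ascent for LP: min 13*x1 + 7*x2, 3*x1 + 5*x2 = 22, 0 <= x_i <= 7
Step 1: y^k = 0.0, reduced costs: (13.0, 7.0)
  x^k = (0.0, 0.0), subgradient = b - a^T x = 22.0
  y^{k+1} = 0.0 + 0.1*22.0 = 2.2
Step 2: y^k = 2.2, reduced costs: (6.4, -4.0)
  x^k = (0.0, 7.0), subgradient = b - a^T x = -13.0
  y^{k+1} = 2.2 + 0.1*-13.0 = 0.9
Step 3: y^k = 0.9, reduced costs: (10.3, 2.5)
  x^k = (0.0, 0.0), subgradient = b - a^T x = 22.0
  y^{k+1} = 0.9 + 0.1*22.0 = 3.1
Step 4: y^k = 3.1, reduced costs: (3.7, -8.5)
  x^k = (0.0, 7.0), subgradient = b - a^T x = -13.0
  y^{k+1} = 3.1 + 0.1*-13.0 = 1.8
Dual objective at y_4 = 1.8: reduced costs (7.6, -2.0), box minimizer x = (0.0, 7.0)
g(y_4) = b*y + (c1 - a1*y)*x1 + (c2 - a2*y)*x2 = 22*1.8 + 7.6*0.0 + (-2.0)*7.0 = 39.6 + 0.0 - 14.0 = 25.6


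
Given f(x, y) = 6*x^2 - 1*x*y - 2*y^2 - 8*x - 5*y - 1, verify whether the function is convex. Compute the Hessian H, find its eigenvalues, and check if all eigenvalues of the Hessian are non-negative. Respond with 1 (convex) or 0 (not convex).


The Hessian of f(x,y) = 6*x^2 - 1*x*y - 2*y^2 - 8*x - 5*y - 1 is:
H = [[12, -1], [-1, -4]]
Trace = 12 - 4 = 8
Determinant = 12*-4 - (-1)^2 = -49
Discriminant = (8)^2 - 4*-49 = 260.0
Eigenvalues: lambda_1 = -4.0623, lambda_2 = 12.0623
The function is not convex.

0


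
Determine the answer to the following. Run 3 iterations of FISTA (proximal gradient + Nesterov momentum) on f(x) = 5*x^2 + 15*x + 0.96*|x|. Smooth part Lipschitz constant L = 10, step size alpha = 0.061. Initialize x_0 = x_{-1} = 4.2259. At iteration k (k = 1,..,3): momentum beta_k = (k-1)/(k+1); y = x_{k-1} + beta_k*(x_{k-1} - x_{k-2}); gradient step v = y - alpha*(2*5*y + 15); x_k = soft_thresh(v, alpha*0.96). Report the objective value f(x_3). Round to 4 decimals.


FISTA on f(x) = 5*x^2 + 15*x + 0.96*|x|
L = 10, alpha = 0.061
Iteration 1: beta = 0.0, y = 4.2259 + 0.0*(4.2259 - 4.2259) = 4.2259
  grad(y) = 57.259, v = y - alpha*grad = 0.7331
  prox(v) = soft_thresh(0.7331, 0.0586) = 0.6745
Iteration 2: beta = 0.3333, y = 0.6745 + 0.3333*(0.6745 - 4.2259) = -0.5092
  grad(y) = 9.9075, v = y - alpha*grad = -1.1136
  prox(v) = soft_thresh(-1.1136, 0.0586) = -1.055
Iteration 3: beta = 0.5, y = -1.055 + 0.5*(-1.055 - 0.6745) = -1.9198
  grad(y) = -4.1984, v = y - alpha*grad = -1.6637
  prox(v) = soft_thresh(-1.6637, 0.0586) = -1.6052
f(x_3) = 5*(-1.6052)^2 + 15*(-1.6052) + 0.96*|-1.6052| = -9.6537


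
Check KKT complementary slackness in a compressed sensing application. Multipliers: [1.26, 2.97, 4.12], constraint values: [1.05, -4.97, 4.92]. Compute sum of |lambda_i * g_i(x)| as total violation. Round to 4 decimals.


KKT complementary slackness check:
lambda_1 * g_1 = 1.26 * 1.05 = 1.323
lambda_2 * g_2 = 2.97 * -4.97 = -14.7609
lambda_3 * g_3 = 4.12 * 4.92 = 20.2704
Total violation = 1.323 + 14.7609 + 20.2704 = 36.3543


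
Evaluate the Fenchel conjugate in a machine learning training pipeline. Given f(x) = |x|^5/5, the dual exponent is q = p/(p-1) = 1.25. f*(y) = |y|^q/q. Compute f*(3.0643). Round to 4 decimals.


The conjugate exponent q satisfies 1/p + 1/q = 1.
p = 5, so q = 5/(5 - 1) = 1.25
|y|^q = 3.0643^1.25 = 4.0543
f*(3.0643) = 4.0543 / 1.25 = 3.2434


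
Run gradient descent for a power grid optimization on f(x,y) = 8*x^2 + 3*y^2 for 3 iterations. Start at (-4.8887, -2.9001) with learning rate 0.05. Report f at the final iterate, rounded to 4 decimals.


Gradient descent on f(x,y) = 8*x^2 + 3*y^2.
Starting point: (-4.8887, -2.9001), alpha = 0.05
Step 1: grad_x = 2*8*-4.8887 = -78.2192, grad_y = 2*3*-2.9001 = -17.4006
  x_1 = -4.8887 - 0.05*-78.2192 = -0.9777
  y_1 = -2.9001 - 0.05*-17.4006 = -2.0301
Step 2: grad_x = 2*8*-0.9777 = -15.6438, grad_y = 2*3*-2.0301 = -12.1804
  x_2 = -0.9777 - 0.05*-15.6438 = -0.1955
  y_2 = -2.0301 - 0.05*-12.1804 = -1.421
Step 3: grad_x = 2*8*-0.1955 = -3.1288, grad_y = 2*3*-1.421 = -8.5263
  x_3 = -0.1955 - 0.05*-3.1288 = -0.0391
  y_3 = -1.421 - 0.05*-8.5263 = -0.9947
f(-0.0391, -0.9947) = 8*(-0.0391)^2 + 3*(-0.9947)^2 = 2.9807


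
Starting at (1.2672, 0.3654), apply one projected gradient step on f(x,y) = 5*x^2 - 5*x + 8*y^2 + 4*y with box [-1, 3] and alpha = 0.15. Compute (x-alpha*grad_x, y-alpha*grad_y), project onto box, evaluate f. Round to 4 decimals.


Step 1: Compute gradient at (1.2672, 0.3654).
grad_x = 2*5*1.2672 - 5 = 7.672
grad_y = 2*8*0.3654 + 4 = 9.8464
Step 2: Gradient step.
x_raw = 1.2672 - 0.15*7.672 = 0.1164
y_raw = 0.3654 - 0.15*9.8464 = -1.1116
Step 3: Project onto [-1, 3].
x_proj = clip(0.1164) = 0.1164
y_proj = clip(-1.1116) = -1.0
Step 4: Evaluate f.
f(0.1164, -1.0) = 3.4857


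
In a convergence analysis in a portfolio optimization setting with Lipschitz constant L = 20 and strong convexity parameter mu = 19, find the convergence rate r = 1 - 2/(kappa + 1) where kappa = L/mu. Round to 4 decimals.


Step 1: Compute the condition number.
kappa = L/mu = 20/19 = 1.0526
Step 2: Compute the convergence rate.
r = 1 - 2/(kappa + 1) = 1 - 2*mu/(L + mu) = (L - mu)/(L + mu) = 1/39 = 0.0256


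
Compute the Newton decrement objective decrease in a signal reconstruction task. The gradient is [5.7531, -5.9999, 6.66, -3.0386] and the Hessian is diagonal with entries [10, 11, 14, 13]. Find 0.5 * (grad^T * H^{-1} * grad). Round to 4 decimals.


Step 1: H is diagonal, so H^(-1) * g = [0.5753, -0.5454, 0.4757, -0.2337].
Step 2: g^T H^(-1) g = sum_i g_i^2 / H_ii
  = (5.7531)^2/10 + (-5.9999)^2/11 + (6.66)^2/14 + (-3.0386)^2/13
  = 3.3098 + 3.2726 + 3.1683 + 0.7102 = 10.4609
Step 3: Objective decrease = 0.5 * g^T H^(-1) g = 5.2305


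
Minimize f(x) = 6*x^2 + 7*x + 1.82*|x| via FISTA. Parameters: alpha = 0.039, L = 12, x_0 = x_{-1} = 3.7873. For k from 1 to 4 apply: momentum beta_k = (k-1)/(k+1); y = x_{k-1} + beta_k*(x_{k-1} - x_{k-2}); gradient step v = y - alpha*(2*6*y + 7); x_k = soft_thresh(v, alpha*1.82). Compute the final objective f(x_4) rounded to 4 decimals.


FISTA on f(x) = 6*x^2 + 7*x + 1.82*|x|
L = 12, alpha = 0.039
Iteration 1: beta = 0.0, y = 3.7873 + 0.0*(3.7873 - 3.7873) = 3.7873
  grad(y) = 52.4476, v = y - alpha*grad = 1.7418
  prox(v) = soft_thresh(1.7418, 0.071) = 1.6709
Iteration 2: beta = 0.3333, y = 1.6709 + 0.3333*(1.6709 - 3.7873) = 0.9654
  grad(y) = 18.5846, v = y - alpha*grad = 0.2406
  prox(v) = soft_thresh(0.2406, 0.071) = 0.1696
Iteration 3: beta = 0.5, y = 0.1696 + 0.5*(0.1696 - 1.6709) = -0.581
  grad(y) = 0.0277, v = y - alpha*grad = -0.5821
  prox(v) = soft_thresh(-0.5821, 0.071) = -0.5111
Iteration 4: beta = 0.6, y = -0.5111 + 0.6*(-0.5111 - 0.1696) = -0.9196
  grad(y) = -4.0348, v = y - alpha*grad = -0.7622
  prox(v) = soft_thresh(-0.7622, 0.071) = -0.6912
f(x_4) = 6*(-0.6912)^2 + 7*(-0.6912) + 1.82*|-0.6912| = -0.7138


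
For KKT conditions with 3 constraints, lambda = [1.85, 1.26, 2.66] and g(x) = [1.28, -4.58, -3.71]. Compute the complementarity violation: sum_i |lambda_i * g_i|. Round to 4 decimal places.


KKT complementary slackness check:
lambda_1 * g_1 = 1.85 * 1.28 = 2.368
lambda_2 * g_2 = 1.26 * -4.58 = -5.7708
lambda_3 * g_3 = 2.66 * -3.71 = -9.8686
Total violation = 2.368 + 5.7708 + 9.8686 = 18.0074


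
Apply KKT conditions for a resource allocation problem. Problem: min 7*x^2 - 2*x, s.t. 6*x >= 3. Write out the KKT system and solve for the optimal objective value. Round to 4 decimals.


Step 1: Try lambda = 0 (constraint inactive).
x_unc = 2/(2*7) = 0.1429
Check: 6*0.1429 = 0.8574 < 3 -- violated!
Step 2: Constraint must be active: 6*x = 3
x* = 3/6 = 0.5
lambda = (2*7*0.5 - 2)/6 = 0.8333
Step 3: Compute optimal value.
f(x*) = 7*0.5^2 - 2*0.5 = 0.75


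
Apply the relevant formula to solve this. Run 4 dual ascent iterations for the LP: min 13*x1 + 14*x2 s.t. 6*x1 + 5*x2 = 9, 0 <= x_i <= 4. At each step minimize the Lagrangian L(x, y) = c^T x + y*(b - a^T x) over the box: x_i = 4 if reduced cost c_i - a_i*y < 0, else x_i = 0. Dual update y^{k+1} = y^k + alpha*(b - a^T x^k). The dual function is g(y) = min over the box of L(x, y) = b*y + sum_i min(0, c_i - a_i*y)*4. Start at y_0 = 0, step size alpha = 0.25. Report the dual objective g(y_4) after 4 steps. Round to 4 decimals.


Dual ascent for LP: min 13*x1 + 14*x2, 6*x1 + 5*x2 = 9, 0 <= x_i <= 4
Step 1: y^k = 0.0, reduced costs: (13.0, 14.0)
  x^k = (0.0, 0.0), subgradient = b - a^T x = 9.0
  y^{k+1} = 0.0 + 0.25*9.0 = 2.25
Step 2: y^k = 2.25, reduced costs: (-0.5, 2.75)
  x^k = (4.0, 0.0), subgradient = b - a^T x = -15.0
  y^{k+1} = 2.25 + 0.25*-15.0 = -1.5
Step 3: y^k = -1.5, reduced costs: (22.0, 21.5)
  x^k = (0.0, 0.0), subgradient = b - a^T x = 9.0
  y^{k+1} = -1.5 + 0.25*9.0 = 0.75
Step 4: y^k = 0.75, reduced costs: (8.5, 10.25)
  x^k = (0.0, 0.0), subgradient = b - a^T x = 9.0
  y^{k+1} = 0.75 + 0.25*9.0 = 3.0
Dual objective at y_4 = 3.0: reduced costs (-5.0, -1.0), box minimizer x = (4.0, 4.0)
g(y_4) = b*y + (c1 - a1*y)*x1 + (c2 - a2*y)*x2 = 9*3.0 + (-5.0)*4.0 + (-1.0)*4.0 = 27.0 - 20.0 - 4.0 = 3.0


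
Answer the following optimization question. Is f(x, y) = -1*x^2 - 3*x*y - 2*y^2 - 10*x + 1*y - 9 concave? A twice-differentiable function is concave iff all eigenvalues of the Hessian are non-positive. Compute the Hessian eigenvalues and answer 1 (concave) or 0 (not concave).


The Hessian of f(x,y) = -1*x^2 - 3*x*y - 2*y^2 - 10*x + 1*y - 9 is:
H = [[-2, -3], [-3, -4]]
Trace = -2 - 4 = -6
Determinant = -2*-4 - (-3)^2 = -1
Discriminant = (-6)^2 - 4*-1 = 40.0
Eigenvalues: lambda_1 = -6.1623, lambda_2 = 0.1623
The function is not concave.

0


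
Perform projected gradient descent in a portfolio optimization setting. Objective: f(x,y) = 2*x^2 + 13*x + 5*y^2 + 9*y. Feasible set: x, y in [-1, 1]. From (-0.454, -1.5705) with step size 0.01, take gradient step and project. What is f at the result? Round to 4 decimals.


Step 1: Compute gradient at (-0.454, -1.5705).
grad_x = 2*2*-0.454 + 13 = 11.184
grad_y = 2*5*-1.5705 + 9 = -6.705
Step 2: Gradient step.
x_raw = -0.454 - 0.01*11.184 = -0.5658
y_raw = -1.5705 - 0.01*-6.705 = -1.5035
Step 3: Project onto [-1, 1].
x_proj = clip(-0.5658) = -0.5658
y_proj = clip(-1.5035) = -1.0
Step 4: Evaluate f.
f(-0.5658, -1.0) = -10.7156


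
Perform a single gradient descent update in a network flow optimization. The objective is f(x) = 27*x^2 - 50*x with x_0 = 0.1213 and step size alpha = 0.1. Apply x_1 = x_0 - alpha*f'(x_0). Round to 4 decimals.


We compute the gradient at x_0 and apply the update.
f'(x) = 54*x - 50
f'(0.1213) = 54*0.1213 - 50 = -43.4498
x_1 = 0.1213 - 0.1*-43.4498 = 4.4663


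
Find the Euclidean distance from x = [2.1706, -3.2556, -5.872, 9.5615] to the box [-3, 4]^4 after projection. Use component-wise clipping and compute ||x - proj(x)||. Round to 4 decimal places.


Project each component onto [-3, 4].
clip(2.1706) = 2.1706, clip(-3.2556) = -3.0, clip(-5.872) = -3.0, clip(9.5615) = 4.0
Projection = [2.1706, -3.0, -3.0, 4.0]
Squared diffs: [0.0, 0.0653, 8.2484, 30.9303]
Distance = sqrt(39.244) = 6.2645


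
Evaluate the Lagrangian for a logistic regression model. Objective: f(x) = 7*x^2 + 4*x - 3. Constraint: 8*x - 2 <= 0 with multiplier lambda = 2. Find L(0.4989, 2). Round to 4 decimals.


Step 1: Evaluate f(x).
f(0.4989) = 7*0.4989^2 + 4*0.4989 - 3 = 0.7379
Step 2: Evaluate g(x).
g(0.4989) = 8*0.4989 - 2 = 1.9912
Step 3: Compute Lagrangian.
L = 0.7379 + 2*1.9912 = 4.7203


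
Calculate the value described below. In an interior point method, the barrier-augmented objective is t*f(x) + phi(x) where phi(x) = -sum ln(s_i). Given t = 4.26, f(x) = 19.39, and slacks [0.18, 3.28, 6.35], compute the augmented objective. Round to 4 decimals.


Step 1: Compute log-barrier.
ln values: [-1.7148, 1.1878, 1.8485]
phi = -(-1.7148 + 1.1878 + 1.8485) = -1.3215
Step 2: Compute augmented objective.
t*f(x) = 4.26*19.39 = 82.6014
Total = 82.6014 - 1.3215 = 81.2799


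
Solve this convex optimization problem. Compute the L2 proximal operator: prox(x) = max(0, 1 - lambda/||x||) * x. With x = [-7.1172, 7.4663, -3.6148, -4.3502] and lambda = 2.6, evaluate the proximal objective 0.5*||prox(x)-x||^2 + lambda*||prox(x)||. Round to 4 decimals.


Step 1: Compute ||x||.
||x|| = 11.764
Step 2: Compute scaling factor.
scale = max(0, 1 - 2.6/11.764) = 0.779
Step 3: prox(x) = [-5.5442, 5.8161, -2.8159, -3.3887]
||prox(x)|| = 9.164
Step 4: Proximal objective.
0.5*||prox-x||^2 = 3.38
lambda*||prox|| = 23.8264
Total = 27.2063


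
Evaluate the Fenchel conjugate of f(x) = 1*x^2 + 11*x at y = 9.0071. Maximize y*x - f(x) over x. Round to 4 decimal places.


f*(y) = sup_x {y*x - a*x^2 - b*x} = sup_x {(y-b)*x - a*x^2}
FOC: (y - b) - 2a*x = 0 => x* = (y - b)/(2a)
x* = (9.0071 - 11)/(2*1) = -0.9965
f*(9.0071) = (y-b)^2/(4a) = (9.0071 - 11)^2/(4*1)
= 3.9717/4 = 0.9929


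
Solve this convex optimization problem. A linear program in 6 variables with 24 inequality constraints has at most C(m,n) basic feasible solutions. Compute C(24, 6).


Each vertex corresponds to some choice of n active constraints out of m, so the number of vertices is at most C(m, n) = m! / (n!(m-n)!).
m = 24, n = 6
Numerator: 24 * 23 * 22 * 21 * 20 * 19
Denominator: 6! = 720
C(24, 6) = 134596


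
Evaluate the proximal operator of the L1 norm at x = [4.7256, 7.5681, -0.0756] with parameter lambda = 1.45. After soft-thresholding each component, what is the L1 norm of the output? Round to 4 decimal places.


Soft-thresholding with lambda = 1.45:
prox(4.7256) = sign(4.7256)*max(|4.7256| - 1.45, 0) = 3.2756
prox(7.5681) = sign(7.5681)*max(|7.5681| - 1.45, 0) = 6.1181
prox(-0.0756) = sign(-0.0756)*max(|-0.0756| - 1.45, 0) = 0.0
prox(x) = [3.2756, 6.1181, 0.0]
||prox(x)||_1 = 3.2756 + 6.1181 + 0.0 = 9.3937


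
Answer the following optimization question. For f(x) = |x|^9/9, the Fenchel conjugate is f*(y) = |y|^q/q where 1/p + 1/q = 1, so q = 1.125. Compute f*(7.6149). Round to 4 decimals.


The conjugate exponent q satisfies 1/p + 1/q = 1.
p = 9, so q = 9/(9 - 1) = 1.125
|y|^q = 7.6149^1.125 = 9.8146
f*(7.6149) = 9.8146 / 1.125 = 8.7241


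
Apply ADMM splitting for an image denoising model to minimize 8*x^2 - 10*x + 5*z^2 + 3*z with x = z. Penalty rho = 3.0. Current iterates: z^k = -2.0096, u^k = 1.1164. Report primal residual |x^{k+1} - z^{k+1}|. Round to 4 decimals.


ADMM iteration with rho = 3.0, z^k = -2.0096, u^k = 1.1164
Step 1: x-update.
Minimize 8*x^2 - 10*x + (3.0/2)*(x + 2.0096 + 1.1164)^2
FOC: (2*8 + 3.0)*x = 10 + 3.0*(-2.0096 - 1.1164)
x^{k+1} = 0.0327
Step 2: z-update.
Minimize 5*z^2 + 3*z + (3.0/2)*(0.0327 - z + 1.1164)^2
FOC: (2*5 + 3.0)*z = -3 + 3.0*(0.0327 + 1.1164)
z^{k+1} = 0.0344
Step 3: u-update.
u^{k+1} = 1.1164 + 0.0327 - 0.0344 = 1.1147
Step 4: Primal residual = |0.0327 - 0.0344| = 0.0017


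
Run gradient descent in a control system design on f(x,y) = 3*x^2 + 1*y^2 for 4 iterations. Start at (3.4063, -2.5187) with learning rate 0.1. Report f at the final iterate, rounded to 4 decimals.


Gradient descent on f(x,y) = 3*x^2 + 1*y^2.
Starting point: (3.4063, -2.5187), alpha = 0.1
Step 1: grad_x = 2*3*3.4063 = 20.4378, grad_y = 2*1*-2.5187 = -5.0374
  x_1 = 3.4063 - 0.1*20.4378 = 1.3625
  y_1 = -2.5187 - 0.1*-5.0374 = -2.015
Step 2: grad_x = 2*3*1.3625 = 8.1751, grad_y = 2*1*-2.015 = -4.0299
  x_2 = 1.3625 - 0.1*8.1751 = 0.545
  y_2 = -2.015 - 0.1*-4.0299 = -1.612
Step 3: grad_x = 2*3*0.545 = 3.27, grad_y = 2*1*-1.612 = -3.2239
  x_3 = 0.545 - 0.1*3.27 = 0.218
  y_3 = -1.612 - 0.1*-3.2239 = -1.2896
Step 4: grad_x = 2*3*0.218 = 1.308, grad_y = 2*1*-1.2896 = -2.5791
  x_4 = 0.218 - 0.1*1.308 = 0.0872
  y_4 = -1.2896 - 0.1*-2.5791 = -1.0317
f(0.0872, -1.0317) = 3*0.0872^2 + 1*(-1.0317)^2 = 1.0871


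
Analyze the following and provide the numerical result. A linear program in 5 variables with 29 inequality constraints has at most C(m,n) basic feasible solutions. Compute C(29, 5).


Each vertex corresponds to some choice of n active constraints out of m, so the number of vertices is at most C(m, n) = m! / (n!(m-n)!).
m = 29, n = 5
Numerator: 29 * 28 * 27 * 26 * 25
Denominator: 5! = 120
C(29, 5) = 118755


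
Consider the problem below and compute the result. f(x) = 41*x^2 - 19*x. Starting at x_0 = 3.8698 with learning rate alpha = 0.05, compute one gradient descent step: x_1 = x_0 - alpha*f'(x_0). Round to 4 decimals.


We compute the gradient at x_0 and apply the update.
f'(x) = 82*x - 19
f'(3.8698) = 82*3.8698 - 19 = 298.3236
x_1 = 3.8698 - 0.05*298.3236 = -11.0464


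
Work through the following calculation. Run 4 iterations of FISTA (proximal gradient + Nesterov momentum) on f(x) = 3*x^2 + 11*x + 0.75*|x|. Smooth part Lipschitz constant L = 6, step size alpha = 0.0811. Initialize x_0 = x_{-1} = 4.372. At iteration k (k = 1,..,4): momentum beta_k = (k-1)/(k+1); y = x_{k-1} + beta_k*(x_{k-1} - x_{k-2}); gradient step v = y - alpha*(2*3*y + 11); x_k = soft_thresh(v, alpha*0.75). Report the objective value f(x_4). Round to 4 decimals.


FISTA on f(x) = 3*x^2 + 11*x + 0.75*|x|
L = 6, alpha = 0.0811
Iteration 1: beta = 0.0, y = 4.372 + 0.0*(4.372 - 4.372) = 4.372
  grad(y) = 37.232, v = y - alpha*grad = 1.3525
  prox(v) = soft_thresh(1.3525, 0.0608) = 1.2917
Iteration 2: beta = 0.3333, y = 1.2917 + 0.3333*(1.2917 - 4.372) = 0.2649
  grad(y) = 12.5893, v = y - alpha*grad = -0.7561
  prox(v) = soft_thresh(-0.7561, 0.0608) = -0.6953
Iteration 3: beta = 0.5, y = -0.6953 + 0.5*(-0.6953 - 1.2917) = -1.6888
  grad(y) = 0.8674, v = y - alpha*grad = -1.7591
  prox(v) = soft_thresh(-1.7591, 0.0608) = -1.6983
Iteration 4: beta = 0.6, y = -1.6983 + 0.6*(-1.6983 + 0.6953) = -2.3001
  grad(y) = -2.8005, v = y - alpha*grad = -2.073
  prox(v) = soft_thresh(-2.073, 0.0608) = -2.0121
f(x_4) = 3*(-2.0121)^2 + 11*(-2.0121) + 0.75*|-2.0121| = -8.4783


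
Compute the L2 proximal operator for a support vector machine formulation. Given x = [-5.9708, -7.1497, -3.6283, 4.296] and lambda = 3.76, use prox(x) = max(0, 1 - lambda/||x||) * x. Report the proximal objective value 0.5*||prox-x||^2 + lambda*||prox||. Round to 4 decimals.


Step 1: Compute ||x||.
||x|| = 10.8807
Step 2: Compute scaling factor.
scale = max(0, 1 - 3.76/10.8807) = 0.6544
Step 3: prox(x) = [-3.9075, -4.679, -2.3745, 2.8114]
||prox(x)|| = 7.1207
Step 4: Proximal objective.
0.5*||prox-x||^2 = 7.0688
lambda*||prox|| = 26.7738
Total = 33.8425


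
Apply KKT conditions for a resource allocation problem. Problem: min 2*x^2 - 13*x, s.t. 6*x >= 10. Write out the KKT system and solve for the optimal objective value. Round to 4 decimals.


Step 1: Try lambda = 0 (constraint inactive).
Stationarity: 2*2*x - 13 = 0
x* = 13/(2*2) = 3.25
Check constraint: 6*3.25 = 19.5 >= 10 -- satisfied.
Step 2: Compute optimal value.
f(x*) = 2*3.25^2 - 13*3.25 = -21.125


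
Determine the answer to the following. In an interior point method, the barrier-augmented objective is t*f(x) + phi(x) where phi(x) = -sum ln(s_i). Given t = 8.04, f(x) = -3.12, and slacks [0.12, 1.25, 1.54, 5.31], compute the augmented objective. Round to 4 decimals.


Step 1: Compute log-barrier.
ln values: [-2.1203, 0.2231, 0.4318, 1.6696]
phi = -(-2.1203 + 0.2231 + 0.4318 + 1.6696) = -0.2043
Step 2: Compute augmented objective.
t*f(x) = 8.04*-3.12 = -25.0848
Total = -25.0848 - 0.2043 = -25.2891


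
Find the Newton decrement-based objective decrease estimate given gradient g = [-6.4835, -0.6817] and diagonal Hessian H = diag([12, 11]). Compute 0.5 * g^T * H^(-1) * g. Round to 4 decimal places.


Step 1: H is diagonal, so H^(-1) * g = [-0.5403, -0.062].
Step 2: g^T H^(-1) g = sum_i g_i^2 / H_ii
  = (-6.4835)^2/12 + (-0.6817)^2/11
  = 3.503 + 0.0422 = 3.5452
Step 3: Objective decrease = 0.5 * g^T H^(-1) g = 1.7726


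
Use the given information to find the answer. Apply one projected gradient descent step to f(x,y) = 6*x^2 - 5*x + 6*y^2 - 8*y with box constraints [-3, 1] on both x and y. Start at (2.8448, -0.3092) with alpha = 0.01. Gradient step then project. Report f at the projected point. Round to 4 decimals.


Step 1: Compute gradient at (2.8448, -0.3092).
grad_x = 2*6*2.8448 - 5 = 29.1376
grad_y = 2*6*-0.3092 - 8 = -11.7104
Step 2: Gradient step.
x_raw = 2.8448 - 0.01*29.1376 = 2.5534
y_raw = -0.3092 - 0.01*-11.7104 = -0.1921
Step 3: Project onto [-3, 1].
x_proj = clip(2.5534) = 1.0
y_proj = clip(-0.1921) = -0.1921
Step 4: Evaluate f.
f(1.0, -0.1921) = 2.7582


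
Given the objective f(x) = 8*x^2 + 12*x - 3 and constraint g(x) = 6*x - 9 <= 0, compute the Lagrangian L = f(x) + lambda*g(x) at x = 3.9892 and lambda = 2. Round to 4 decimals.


Step 1: Evaluate f(x).
f(3.9892) = 8*3.9892^2 + 12*3.9892 - 3 = 172.1801
Step 2: Evaluate g(x).
g(3.9892) = 6*3.9892 - 9 = 14.9352
Step 3: Compute Lagrangian.
L = 172.1801 + 2*14.9352 = 202.0505


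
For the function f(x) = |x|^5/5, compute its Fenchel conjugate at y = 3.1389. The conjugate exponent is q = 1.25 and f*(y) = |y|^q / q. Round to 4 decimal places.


The conjugate exponent q satisfies 1/p + 1/q = 1.
p = 5, so q = 5/(5 - 1) = 1.25
|y|^q = 3.1389^1.25 = 4.178
f*(3.1389) = 4.178 / 1.25 = 3.3424


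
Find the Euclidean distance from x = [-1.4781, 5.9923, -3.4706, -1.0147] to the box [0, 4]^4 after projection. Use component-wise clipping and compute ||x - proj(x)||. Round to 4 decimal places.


Project each component onto [0, 4].
clip(-1.4781) = 0.0, clip(5.9923) = 4.0, clip(-3.4706) = 0.0, clip(-1.0147) = 0.0
Projection = [0.0, 4.0, 0.0, 0.0]
Squared diffs: [2.1848, 3.9693, 12.0451, 1.0296]
Distance = sqrt(19.2288) = 4.3851


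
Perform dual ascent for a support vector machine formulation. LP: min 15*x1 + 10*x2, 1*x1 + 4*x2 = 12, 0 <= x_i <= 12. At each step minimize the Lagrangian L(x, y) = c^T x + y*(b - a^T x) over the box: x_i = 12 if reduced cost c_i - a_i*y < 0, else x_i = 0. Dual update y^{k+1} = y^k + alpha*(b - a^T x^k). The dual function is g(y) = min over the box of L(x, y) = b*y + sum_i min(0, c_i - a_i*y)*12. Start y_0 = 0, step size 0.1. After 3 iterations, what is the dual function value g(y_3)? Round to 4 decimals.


Dual ascent for LP: min 15*x1 + 10*x2, 1*x1 + 4*x2 = 12, 0 <= x_i <= 12
Step 1: y^k = 0.0, reduced costs: (15.0, 10.0)
  x^k = (0.0, 0.0), subgradient = b - a^T x = 12.0
  y^{k+1} = 0.0 + 0.1*12.0 = 1.2
Step 2: y^k = 1.2, reduced costs: (13.8, 5.2)
  x^k = (0.0, 0.0), subgradient = b - a^T x = 12.0
  y^{k+1} = 1.2 + 0.1*12.0 = 2.4
Step 3: y^k = 2.4, reduced costs: (12.6, 0.4)
  x^k = (0.0, 0.0), subgradient = b - a^T x = 12.0
  y^{k+1} = 2.4 + 0.1*12.0 = 3.6
Dual objective at y_3 = 3.6: reduced costs (11.4, -4.4), box minimizer x = (0.0, 12.0)
g(y_3) = b*y + (c1 - a1*y)*x1 + (c2 - a2*y)*x2 = 12*3.6 + 11.4*0.0 + (-4.4)*12.0 = 43.2 + 0.0 - 52.8 = -9.6


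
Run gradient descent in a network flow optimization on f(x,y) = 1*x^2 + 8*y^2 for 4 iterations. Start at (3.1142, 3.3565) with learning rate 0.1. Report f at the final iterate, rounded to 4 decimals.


Gradient descent on f(x,y) = 1*x^2 + 8*y^2.
Starting point: (3.1142, 3.3565), alpha = 0.1
Step 1: grad_x = 2*1*3.1142 = 6.2284, grad_y = 2*8*3.3565 = 53.704
  x_1 = 3.1142 - 0.1*6.2284 = 2.4914
  y_1 = 3.3565 - 0.1*53.704 = -2.0139
Step 2: grad_x = 2*1*2.4914 = 4.9827, grad_y = 2*8*-2.0139 = -32.2224
  x_2 = 2.4914 - 0.1*4.9827 = 1.9931
  y_2 = -2.0139 - 0.1*-32.2224 = 1.2083
Step 3: grad_x = 2*1*1.9931 = 3.9862, grad_y = 2*8*1.2083 = 19.3334
  x_3 = 1.9931 - 0.1*3.9862 = 1.5945
  y_3 = 1.2083 - 0.1*19.3334 = -0.725
Step 4: grad_x = 2*1*1.5945 = 3.1889, grad_y = 2*8*-0.725 = -11.6001
  x_4 = 1.5945 - 0.1*3.1889 = 1.2756
  y_4 = -0.725 - 0.1*-11.6001 = 0.435
f(1.2756, 0.435) = 1*1.2756^2 + 8*0.435^2 = 3.1409


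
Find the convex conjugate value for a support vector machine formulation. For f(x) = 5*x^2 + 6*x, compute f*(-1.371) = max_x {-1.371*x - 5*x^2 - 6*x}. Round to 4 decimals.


f*(y) = sup_x {y*x - a*x^2 - b*x} = sup_x {(y-b)*x - a*x^2}
FOC: (y - b) - 2a*x = 0 => x* = (y - b)/(2a)
x* = (-1.371 - 6)/(2*5) = -0.7371
f*(-1.371) = (y-b)^2/(4a) = (-1.371 - 6)^2/(4*5)
= 54.3316/20 = 2.7166


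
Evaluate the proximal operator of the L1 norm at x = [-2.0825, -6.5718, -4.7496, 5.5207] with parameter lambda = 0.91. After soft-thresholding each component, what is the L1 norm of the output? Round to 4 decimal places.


Soft-thresholding with lambda = 0.91:
prox(-2.0825) = sign(-2.0825)*max(|-2.0825| - 0.91, 0) = -1.1725
prox(-6.5718) = sign(-6.5718)*max(|-6.5718| - 0.91, 0) = -5.6618
prox(-4.7496) = sign(-4.7496)*max(|-4.7496| - 0.91, 0) = -3.8396
prox(5.5207) = sign(5.5207)*max(|5.5207| - 0.91, 0) = 4.6107
prox(x) = [-1.1725, -5.6618, -3.8396, 4.6107]
||prox(x)||_1 = 1.1725 + 5.6618 + 3.8396 + 4.6107 = 15.2846


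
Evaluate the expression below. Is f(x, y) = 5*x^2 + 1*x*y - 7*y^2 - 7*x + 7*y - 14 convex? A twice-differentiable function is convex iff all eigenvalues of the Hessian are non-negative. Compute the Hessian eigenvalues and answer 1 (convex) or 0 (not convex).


The Hessian of f(x,y) = 5*x^2 + 1*x*y - 7*y^2 - 7*x + 7*y - 14 is:
H = [[10, 1], [1, -14]]
Trace = 10 - 14 = -4
Determinant = 10*-14 - (1)^2 = -141
Discriminant = (-4)^2 - 4*-141 = 580.0
Eigenvalues: lambda_1 = -14.0416, lambda_2 = 10.0416
The function is not convex.

0


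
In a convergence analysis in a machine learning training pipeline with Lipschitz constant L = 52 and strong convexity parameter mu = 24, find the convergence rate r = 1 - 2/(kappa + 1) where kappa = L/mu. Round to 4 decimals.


Step 1: Compute the condition number.
kappa = L/mu = 52/24 = 2.1667
Step 2: Compute the convergence rate.
r = 1 - 2/(kappa + 1) = 1 - 2*mu/(L + mu) = (L - mu)/(L + mu) = 28/76 = 0.3684


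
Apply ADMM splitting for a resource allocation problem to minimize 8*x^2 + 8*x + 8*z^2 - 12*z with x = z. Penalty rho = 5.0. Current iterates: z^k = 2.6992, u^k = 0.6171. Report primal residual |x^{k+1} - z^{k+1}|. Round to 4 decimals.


ADMM iteration with rho = 5.0, z^k = 2.6992, u^k = 0.6171
Step 1: x-update.
Minimize 8*x^2 + 8*x + (5.0/2)*(x - 2.6992 + 0.6171)^2
FOC: (2*8 + 5.0)*x = -8 + 5.0*(2.6992 - 0.6171)
x^{k+1} = 0.1148
Step 2: z-update.
Minimize 8*z^2 - 12*z + (5.0/2)*(0.1148 - z + 0.6171)^2
FOC: (2*8 + 5.0)*z = 12 + 5.0*(0.1148 + 0.6171)
z^{k+1} = 0.7457
Step 3: u-update.
u^{k+1} = 0.6171 + 0.1148 - 0.7457 = -0.0138
Step 4: Primal residual = |0.1148 - 0.7457| = 0.6309


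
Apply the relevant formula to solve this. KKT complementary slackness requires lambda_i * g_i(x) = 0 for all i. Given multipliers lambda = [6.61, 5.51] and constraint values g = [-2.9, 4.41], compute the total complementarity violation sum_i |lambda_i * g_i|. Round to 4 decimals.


KKT complementary slackness check:
lambda_1 * g_1 = 6.61 * -2.9 = -19.169
lambda_2 * g_2 = 5.51 * 4.41 = 24.2991
Total violation = 19.169 + 24.2991 = 43.4681


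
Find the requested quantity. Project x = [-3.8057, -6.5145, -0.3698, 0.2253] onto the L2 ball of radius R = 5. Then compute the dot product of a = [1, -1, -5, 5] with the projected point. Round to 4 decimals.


Step 1: Compute ||x|| (intermediates to 6 decimals).
||x|| = sqrt((-3.8057)^2 + (-6.5145)^2 + (-0.3698)^2 + 0.2253^2) = 7.557088
Step 2: Project.
Since ||x|| > R, scale = R/||x|| = 5/7.557088 = 0.661631, proj(x) = scale * x
proj(x) = [-2.517969, -4.310195, -0.244671, 0.149065]
Step 3: Dot product.
a^T * proj(x) = 1*(-2.517969) - 1*(-4.310195) - 5*(-0.244671) + 5*0.149065 = 3.7609


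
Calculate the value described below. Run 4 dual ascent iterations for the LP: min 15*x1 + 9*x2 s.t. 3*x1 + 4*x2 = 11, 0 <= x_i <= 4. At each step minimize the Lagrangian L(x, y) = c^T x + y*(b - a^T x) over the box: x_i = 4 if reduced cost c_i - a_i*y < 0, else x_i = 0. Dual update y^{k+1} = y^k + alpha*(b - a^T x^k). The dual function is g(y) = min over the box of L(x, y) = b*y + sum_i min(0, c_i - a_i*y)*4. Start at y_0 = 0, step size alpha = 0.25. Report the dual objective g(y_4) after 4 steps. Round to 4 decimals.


Dual ascent for LP: min 15*x1 + 9*x2, 3*x1 + 4*x2 = 11, 0 <= x_i <= 4
Step 1: y^k = 0.0, reduced costs: (15.0, 9.0)
  x^k = (0.0, 0.0), subgradient = b - a^T x = 11.0
  y^{k+1} = 0.0 + 0.25*11.0 = 2.75
Step 2: y^k = 2.75, reduced costs: (6.75, -2.0)
  x^k = (0.0, 4.0), subgradient = b - a^T x = -5.0
  y^{k+1} = 2.75 + 0.25*-5.0 = 1.5
Step 3: y^k = 1.5, reduced costs: (10.5, 3.0)
  x^k = (0.0, 0.0), subgradient = b - a^T x = 11.0
  y^{k+1} = 1.5 + 0.25*11.0 = 4.25
Step 4: y^k = 4.25, reduced costs: (2.25, -8.0)
  x^k = (0.0, 4.0), subgradient = b - a^T x = -5.0
  y^{k+1} = 4.25 + 0.25*-5.0 = 3.0
Dual objective at y_4 = 3.0: reduced costs (6.0, -3.0), box minimizer x = (0.0, 4.0)
g(y_4) = b*y + (c1 - a1*y)*x1 + (c2 - a2*y)*x2 = 11*3.0 + 6.0*0.0 + (-3.0)*4.0 = 33.0 + 0.0 - 12.0 = 21.0


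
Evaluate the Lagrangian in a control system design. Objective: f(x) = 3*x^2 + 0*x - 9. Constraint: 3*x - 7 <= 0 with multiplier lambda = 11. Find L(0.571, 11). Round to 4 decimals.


Step 1: Evaluate f(x).
f(0.571) = 3*0.571^2 + 0*0.571 - 9 = -8.0219
Step 2: Evaluate g(x).
g(0.571) = 3*0.571 - 7 = -5.287
Step 3: Compute Lagrangian.
L = -8.0219 + 11*-5.287 = -66.1789


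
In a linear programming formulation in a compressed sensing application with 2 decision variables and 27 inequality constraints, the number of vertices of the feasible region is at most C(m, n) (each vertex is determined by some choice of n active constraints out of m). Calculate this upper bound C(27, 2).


Each vertex corresponds to some choice of n active constraints out of m, so the number of vertices is at most C(m, n) = m! / (n!(m-n)!).
m = 27, n = 2
Numerator: 27 * 26
Denominator: 2! = 2
C(27, 2) = 351


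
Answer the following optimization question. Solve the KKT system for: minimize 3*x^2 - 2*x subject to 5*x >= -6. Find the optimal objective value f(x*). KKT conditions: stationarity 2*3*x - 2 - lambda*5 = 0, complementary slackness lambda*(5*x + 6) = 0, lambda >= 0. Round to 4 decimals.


Step 1: Try lambda = 0 (constraint inactive).
Stationarity: 2*3*x - 2 = 0
x* = 2/(2*3) = 1/3 = 0.3333 (rounded; the exact value 1/3 is used below)
Check constraint: 5*0.3333 = 1.6665 >= -6 -- satisfied.
Step 2: Compute optimal value.
f(x*) = 3*(1/3)^2 - 2*(1/3) = -0.3333
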